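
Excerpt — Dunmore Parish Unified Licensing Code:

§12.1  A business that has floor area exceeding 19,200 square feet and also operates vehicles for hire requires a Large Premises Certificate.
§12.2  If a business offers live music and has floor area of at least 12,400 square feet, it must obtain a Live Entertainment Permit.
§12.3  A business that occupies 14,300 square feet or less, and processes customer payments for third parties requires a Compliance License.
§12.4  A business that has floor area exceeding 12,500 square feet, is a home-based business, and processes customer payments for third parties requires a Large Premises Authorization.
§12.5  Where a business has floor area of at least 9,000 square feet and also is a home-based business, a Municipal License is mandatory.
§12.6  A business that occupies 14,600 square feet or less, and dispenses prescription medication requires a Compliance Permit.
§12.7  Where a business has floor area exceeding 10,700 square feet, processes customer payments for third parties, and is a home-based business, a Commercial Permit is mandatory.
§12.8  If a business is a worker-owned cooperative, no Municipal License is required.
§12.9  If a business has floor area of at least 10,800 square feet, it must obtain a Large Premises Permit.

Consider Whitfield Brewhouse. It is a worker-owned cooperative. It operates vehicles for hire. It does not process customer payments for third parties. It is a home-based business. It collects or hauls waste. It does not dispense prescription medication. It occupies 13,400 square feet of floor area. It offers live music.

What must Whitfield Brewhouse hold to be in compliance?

§12.1 floor area 13,400 square feet ≤ 19,200 square feet; operates vehicles for hire → Large Premises Certificate not required.
§12.2 offers live music; floor area 13,400 square feet ≥ 12,400 square feet → Live Entertainment Permit required.
§12.3 floor area 13,400 square feet ≤ 14,300 square feet; does not process customer payments for third parties → Compliance License not required.
§12.4 floor area 13,400 square feet > 12,500 square feet; is a home-based business; does not process customer payments for third parties → Large Premises Authorization not required.
§12.5 floor area 13,400 square feet ≥ 9,000 square feet; is a home-based business → Municipal License required.
§12.6 floor area 13,400 square feet ≤ 14,600 square feet; does not dispense prescription medication → Compliance Permit not required.
§12.7 floor area 13,400 square feet > 10,700 square feet; does not process customer payments for third parties; is a home-based business → Commercial Permit not required.
§12.8 is a worker-owned cooperative → exempt from Municipal License.
§12.9 floor area 13,400 square feet ≥ 10,800 square feet → Large Premises Permit required.

Large Premises Permit, Live Entertainment Permit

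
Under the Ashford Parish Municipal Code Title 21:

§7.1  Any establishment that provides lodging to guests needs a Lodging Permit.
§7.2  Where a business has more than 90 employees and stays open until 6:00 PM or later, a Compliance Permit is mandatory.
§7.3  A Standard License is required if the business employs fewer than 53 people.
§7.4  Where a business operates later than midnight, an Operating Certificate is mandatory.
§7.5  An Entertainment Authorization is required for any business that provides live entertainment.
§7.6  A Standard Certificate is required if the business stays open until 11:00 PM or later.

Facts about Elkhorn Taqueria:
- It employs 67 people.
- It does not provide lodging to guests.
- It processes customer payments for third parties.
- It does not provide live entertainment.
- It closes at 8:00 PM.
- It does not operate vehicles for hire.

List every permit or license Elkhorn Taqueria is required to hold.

§7.1 does not provide lodging to guests → Lodging Permit not required.
§7.2 employees 67 ≤ 90; closes 8:00 PM, after 6:00 PM → Compliance Permit not required.
§7.3 employees 67 ≥ 53 → Standard License not required.
§7.4 closes 8:00 PM, at/before midnight → Operating Certificate not required.
§7.5 does not provide live entertainment → Entertainment Authorization not required.
§7.6 closes 8:00 PM, at/before 11:00 PM → Standard Certificate not required.

None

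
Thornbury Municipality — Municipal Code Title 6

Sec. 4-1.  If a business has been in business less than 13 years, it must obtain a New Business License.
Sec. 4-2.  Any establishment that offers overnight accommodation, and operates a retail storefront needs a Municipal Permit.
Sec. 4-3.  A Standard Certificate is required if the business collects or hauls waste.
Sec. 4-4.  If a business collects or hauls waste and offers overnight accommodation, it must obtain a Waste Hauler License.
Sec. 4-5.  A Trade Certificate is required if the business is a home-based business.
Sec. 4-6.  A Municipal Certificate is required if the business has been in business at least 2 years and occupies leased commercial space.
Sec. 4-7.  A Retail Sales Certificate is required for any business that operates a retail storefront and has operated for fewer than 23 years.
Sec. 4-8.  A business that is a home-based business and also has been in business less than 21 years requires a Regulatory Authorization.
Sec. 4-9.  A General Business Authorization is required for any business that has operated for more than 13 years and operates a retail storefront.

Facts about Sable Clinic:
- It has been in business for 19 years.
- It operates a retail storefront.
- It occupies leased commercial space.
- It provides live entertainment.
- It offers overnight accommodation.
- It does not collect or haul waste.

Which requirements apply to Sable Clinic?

Sec. 4-1. years in business 19 ≥ 13 → New Business License not required.
Sec. 4-2. offers overnight accommodation; operates a retail storefront → Municipal Permit required.
Sec. 4-3. does not collect or haul waste → Standard Certificate not required.
Sec. 4-4. does not collect or haul waste; offers overnight accommodation → Waste Hauler License not required.
Sec. 4-5. occupies leased commercial space (not: is a home-based business) → Trade Certificate not required.
Sec. 4-6. years in business 19 ≥ 2; occupies leased commercial space → Municipal Certificate required.
Sec. 4-7. operates a retail storefront; years in business 19 < 23 → Retail Sales Certificate required.
Sec. 4-8. occupies leased commercial space (not: is a home-based business); years in business 19 < 21 → Regulatory Authorization not required.
Sec. 4-9. years in business 19 > 13; operates a retail storefront → General Business Authorization required.

General Business Authorization, Municipal Certificate, Municipal Permit, Retail Sales Certificate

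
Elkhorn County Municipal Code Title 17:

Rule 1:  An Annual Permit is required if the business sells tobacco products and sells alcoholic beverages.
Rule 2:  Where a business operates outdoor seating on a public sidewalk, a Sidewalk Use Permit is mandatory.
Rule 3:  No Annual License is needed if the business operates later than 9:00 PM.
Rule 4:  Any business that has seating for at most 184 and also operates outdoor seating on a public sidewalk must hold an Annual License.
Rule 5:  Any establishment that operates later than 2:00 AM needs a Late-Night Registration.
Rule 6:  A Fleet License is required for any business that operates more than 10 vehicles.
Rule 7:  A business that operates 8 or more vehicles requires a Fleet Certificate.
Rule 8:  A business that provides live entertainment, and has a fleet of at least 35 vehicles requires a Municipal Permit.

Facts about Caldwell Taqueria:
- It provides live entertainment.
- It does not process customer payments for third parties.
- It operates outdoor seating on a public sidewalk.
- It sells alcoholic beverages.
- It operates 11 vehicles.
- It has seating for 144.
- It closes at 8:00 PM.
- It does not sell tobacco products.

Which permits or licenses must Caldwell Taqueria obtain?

Annual License, Fleet Certificate, Fleet License, Sidewalk Use Permit

Rule 1: does not sell tobacco products; sells alcoholic beverages → Annual Permit not required.
Rule 2: operates outdoor seating on a public sidewalk → Sidewalk Use Permit required.
Rule 3: closes 8:00 PM, at/before 9:00 PM → Annual License exemption does not apply.
Rule 4: seating 144 ≤ 184; operates outdoor seating on a public sidewalk → Annual License required.
Rule 5: closes 8:00 PM, at/before 2:00 AM → Late-Night Registration not required.
Rule 6: vehicles 11 > 10 → Fleet License required.
Rule 7: vehicles 11 ≥ 8 → Fleet Certificate required.
Rule 8: provides live entertainment; vehicles 11 < 35 → Municipal Permit not required.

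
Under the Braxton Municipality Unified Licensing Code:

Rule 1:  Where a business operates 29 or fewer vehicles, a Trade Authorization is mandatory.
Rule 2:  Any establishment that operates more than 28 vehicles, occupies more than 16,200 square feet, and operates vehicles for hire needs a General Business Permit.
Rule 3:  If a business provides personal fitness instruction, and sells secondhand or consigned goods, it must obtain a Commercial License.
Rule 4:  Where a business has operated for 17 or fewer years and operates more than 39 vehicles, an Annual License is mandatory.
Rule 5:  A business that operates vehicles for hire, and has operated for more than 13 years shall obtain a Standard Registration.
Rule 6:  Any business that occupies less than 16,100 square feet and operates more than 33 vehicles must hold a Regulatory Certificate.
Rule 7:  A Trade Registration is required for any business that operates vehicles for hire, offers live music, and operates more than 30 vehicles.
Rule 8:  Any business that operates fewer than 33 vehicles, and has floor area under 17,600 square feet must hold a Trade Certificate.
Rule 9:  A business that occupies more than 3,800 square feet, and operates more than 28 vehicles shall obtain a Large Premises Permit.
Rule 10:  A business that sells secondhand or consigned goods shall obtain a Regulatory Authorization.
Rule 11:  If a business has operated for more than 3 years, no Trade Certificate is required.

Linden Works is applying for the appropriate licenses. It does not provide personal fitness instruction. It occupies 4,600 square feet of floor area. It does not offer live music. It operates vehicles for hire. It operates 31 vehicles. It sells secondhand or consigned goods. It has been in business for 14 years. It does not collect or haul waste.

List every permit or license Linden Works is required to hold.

Rule 1: vehicles 31 > 29 → Trade Authorization not required.
Rule 2: vehicles 31 > 28; floor area 4,600 square feet ≤ 16,200 square feet; operates vehicles for hire → General Business Permit not required.
Rule 3: does not provide personal fitness instruction; sells secondhand or consigned goods → Commercial License not required.
Rule 4: years in business 14 ≤ 17; vehicles 31 ≤ 39 → Annual License not required.
Rule 5: operates vehicles for hire; years in business 14 > 13 → Standard Registration required.
Rule 6: floor area 4,600 square feet < 16,100 square feet; vehicles 31 ≤ 33 → Regulatory Certificate not required.
Rule 7: operates vehicles for hire; does not offer live music; vehicles 31 > 30 → Trade Registration not required.
Rule 8: vehicles 31 < 33; floor area 4,600 square feet < 17,600 square feet → Trade Certificate required.
Rule 9: floor area 4,600 square feet > 3,800 square feet; vehicles 31 > 28 → Large Premises Permit required.
Rule 10: sells secondhand or consigned goods → Regulatory Authorization required.
Rule 11: years in business 14 > 3 → exempt from Trade Certificate.

Large Premises Permit, Regulatory Authorization, Standard Registration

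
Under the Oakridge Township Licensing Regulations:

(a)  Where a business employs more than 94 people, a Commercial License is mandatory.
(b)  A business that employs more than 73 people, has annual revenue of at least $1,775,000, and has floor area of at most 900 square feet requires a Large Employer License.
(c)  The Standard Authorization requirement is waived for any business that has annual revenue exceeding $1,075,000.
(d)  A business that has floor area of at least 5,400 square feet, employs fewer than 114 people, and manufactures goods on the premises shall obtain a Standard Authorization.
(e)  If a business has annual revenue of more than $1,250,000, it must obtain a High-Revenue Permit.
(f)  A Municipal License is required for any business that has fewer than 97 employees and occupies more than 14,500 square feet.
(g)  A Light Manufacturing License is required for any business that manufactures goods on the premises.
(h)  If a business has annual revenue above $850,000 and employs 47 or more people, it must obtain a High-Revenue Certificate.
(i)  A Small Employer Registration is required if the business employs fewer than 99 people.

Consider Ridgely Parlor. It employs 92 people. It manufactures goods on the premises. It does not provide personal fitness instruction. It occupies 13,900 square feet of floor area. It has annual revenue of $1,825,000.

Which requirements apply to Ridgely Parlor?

High-Revenue Certificate, High-Revenue Permit, Light Manufacturing License, Small Employer Registration

(a) employees 92 ≤ 94 → Commercial License not required.
(b) employees 92 > 73; revenue $1,825,000 ≥ $1,775,000; floor area 13,900 square feet > 900 square feet → Large Employer License not required.
(c) revenue $1,825,000 > $1,075,000 → exempt from Standard Authorization.
(d) floor area 13,900 square feet ≥ 5,400 square feet; employees 92 < 114; manufactures goods on the premises → Standard Authorization required.
(e) revenue $1,825,000 > $1,250,000 → High-Revenue Permit required.
(f) employees 92 < 97; floor area 13,900 square feet ≤ 14,500 square feet → Municipal License not required.
(g) manufactures goods on the premises → Light Manufacturing License required.
(h) revenue $1,825,000 > $850,000; employees 92 ≥ 47 → High-Revenue Certificate required.
(i) employees 92 < 99 → Small Employer Registration required.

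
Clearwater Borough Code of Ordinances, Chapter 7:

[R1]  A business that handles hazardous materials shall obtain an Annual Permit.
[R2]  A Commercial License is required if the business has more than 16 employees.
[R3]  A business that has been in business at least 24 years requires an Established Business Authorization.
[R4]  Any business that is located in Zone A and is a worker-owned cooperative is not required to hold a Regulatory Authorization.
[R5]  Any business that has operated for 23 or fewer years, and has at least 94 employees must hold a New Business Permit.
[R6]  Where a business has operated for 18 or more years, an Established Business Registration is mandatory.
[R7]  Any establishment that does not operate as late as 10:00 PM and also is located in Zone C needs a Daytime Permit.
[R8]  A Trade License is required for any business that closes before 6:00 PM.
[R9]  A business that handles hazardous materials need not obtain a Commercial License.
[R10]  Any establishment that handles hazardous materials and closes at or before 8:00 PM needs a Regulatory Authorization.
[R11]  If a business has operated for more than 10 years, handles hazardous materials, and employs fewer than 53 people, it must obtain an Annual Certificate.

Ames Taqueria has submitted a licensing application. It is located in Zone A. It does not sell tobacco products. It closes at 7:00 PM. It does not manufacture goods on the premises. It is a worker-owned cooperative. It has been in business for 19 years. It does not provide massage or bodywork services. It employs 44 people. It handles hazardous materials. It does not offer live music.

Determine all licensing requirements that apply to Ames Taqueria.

Annual Certificate, Annual Permit, Established Business Registration

[R1] handles hazardous materials → Annual Permit required.
[R2] employees 44 > 16 → Commercial License required.
[R3] years in business 19 < 24 → Established Business Authorization not required.
[R4] is located in Zone A; is a worker-owned cooperative → exempt from Regulatory Authorization.
[R5] years in business 19 ≤ 23; employees 44 < 94 → New Business Permit not required.
[R6] years in business 19 ≥ 18 → Established Business Registration required.
[R7] closes 7:00 PM, at/before 10:00 PM; is located in Zone A (not: is located in Zone C) → Daytime Permit not required.
[R8] closes 7:00 PM, after 6:00 PM → Trade License not required.
[R9] handles hazardous materials → exempt from Commercial License.
[R10] handles hazardous materials; closes 7:00 PM, at/before 8:00 PM → Regulatory Authorization required.
[R11] years in business 19 > 10; handles hazardous materials; employees 44 < 53 → Annual Certificate required.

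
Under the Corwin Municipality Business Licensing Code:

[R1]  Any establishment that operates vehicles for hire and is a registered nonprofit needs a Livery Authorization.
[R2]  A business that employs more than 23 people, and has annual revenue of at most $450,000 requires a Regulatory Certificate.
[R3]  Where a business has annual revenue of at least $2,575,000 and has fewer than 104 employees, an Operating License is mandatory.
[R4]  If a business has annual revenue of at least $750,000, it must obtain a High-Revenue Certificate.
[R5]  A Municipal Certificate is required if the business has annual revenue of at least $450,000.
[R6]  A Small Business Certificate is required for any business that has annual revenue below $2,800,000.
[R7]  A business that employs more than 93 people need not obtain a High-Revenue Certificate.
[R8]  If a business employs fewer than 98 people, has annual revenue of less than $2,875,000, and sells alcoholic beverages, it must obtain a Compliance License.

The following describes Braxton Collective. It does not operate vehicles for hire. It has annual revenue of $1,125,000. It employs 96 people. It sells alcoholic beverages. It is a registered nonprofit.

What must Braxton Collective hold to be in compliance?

[R1] does not operate vehicles for hire; is a registered nonprofit → Livery Authorization not required.
[R2] employees 96 > 23; revenue $1,125,000 > $450,000 → Regulatory Certificate not required.
[R3] revenue $1,125,000 < $2,575,000; employees 96 < 104 → Operating License not required.
[R4] revenue $1,125,000 ≥ $750,000 → High-Revenue Certificate required.
[R5] revenue $1,125,000 ≥ $450,000 → Municipal Certificate required.
[R6] revenue $1,125,000 < $2,800,000 → Small Business Certificate required.
[R7] employees 96 > 93 → exempt from High-Revenue Certificate.
[R8] employees 96 < 98; revenue $1,125,000 < $2,875,000; sells alcoholic beverages → Compliance License required.

Compliance License, Municipal Certificate, Small Business Certificate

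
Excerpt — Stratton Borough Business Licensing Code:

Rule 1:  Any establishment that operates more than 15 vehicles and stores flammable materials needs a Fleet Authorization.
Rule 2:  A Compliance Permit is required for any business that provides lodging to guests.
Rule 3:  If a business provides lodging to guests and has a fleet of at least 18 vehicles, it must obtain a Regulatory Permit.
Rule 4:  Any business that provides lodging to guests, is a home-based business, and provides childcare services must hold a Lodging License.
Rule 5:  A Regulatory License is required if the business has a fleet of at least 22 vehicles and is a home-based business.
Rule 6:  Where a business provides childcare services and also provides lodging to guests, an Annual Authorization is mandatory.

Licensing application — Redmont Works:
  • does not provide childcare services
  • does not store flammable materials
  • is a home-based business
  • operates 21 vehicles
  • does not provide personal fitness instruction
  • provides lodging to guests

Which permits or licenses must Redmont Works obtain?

Compliance Permit, Regulatory Permit

Rule 1: vehicles 21 > 15; does not store flammable materials → Fleet Authorization not required.
Rule 2: provides lodging to guests → Compliance Permit required.
Rule 3: provides lodging to guests; vehicles 21 ≥ 18 → Regulatory Permit required.
Rule 4: provides lodging to guests; is a home-based business; does not provide childcare services → Lodging License not required.
Rule 5: vehicles 21 < 22; is a home-based business → Regulatory License not required.
Rule 6: does not provide childcare services; provides lodging to guests → Annual Authorization not required.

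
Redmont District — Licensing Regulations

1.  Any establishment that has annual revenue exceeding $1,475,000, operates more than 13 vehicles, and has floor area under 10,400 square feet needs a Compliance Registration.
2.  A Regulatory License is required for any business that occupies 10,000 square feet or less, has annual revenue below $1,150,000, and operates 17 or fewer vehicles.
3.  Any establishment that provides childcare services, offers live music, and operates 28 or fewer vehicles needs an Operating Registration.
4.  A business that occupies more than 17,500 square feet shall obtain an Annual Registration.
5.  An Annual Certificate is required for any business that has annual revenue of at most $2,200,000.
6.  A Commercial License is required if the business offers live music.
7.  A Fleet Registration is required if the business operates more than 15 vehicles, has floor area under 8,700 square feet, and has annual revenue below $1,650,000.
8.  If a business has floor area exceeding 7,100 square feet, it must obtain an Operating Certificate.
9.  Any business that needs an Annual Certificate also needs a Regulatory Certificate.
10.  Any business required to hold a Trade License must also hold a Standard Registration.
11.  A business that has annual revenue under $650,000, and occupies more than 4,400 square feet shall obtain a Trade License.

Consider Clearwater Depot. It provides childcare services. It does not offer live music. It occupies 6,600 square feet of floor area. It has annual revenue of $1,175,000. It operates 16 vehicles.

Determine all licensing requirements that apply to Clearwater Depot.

1. revenue $1,175,000 ≤ $1,475,000; vehicles 16 > 13; floor area 6,600 square feet < 10,400 square feet → Compliance Registration not required.
2. floor area 6,600 square feet ≤ 10,000 square feet; revenue $1,175,000 ≥ $1,150,000; vehicles 16 ≤ 17 → Regulatory License not required.
3. provides childcare services; does not offer live music; vehicles 16 ≤ 28 → Operating Registration not required.
4. floor area 6,600 square feet ≤ 17,500 square feet → Annual Registration not required.
5. revenue $1,175,000 ≤ $2,200,000 → Annual Certificate required.
6. does not offer live music → Commercial License not required.
7. vehicles 16 > 15; floor area 6,600 square feet < 8,700 square feet; revenue $1,175,000 < $1,650,000 → Fleet Registration required.
8. floor area 6,600 square feet ≤ 7,100 square feet → Operating Certificate not required.
9. Annual Certificate is required → Regulatory Certificate also required.
10. Trade License is not required → no effect.
11. revenue $1,175,000 ≥ $650,000; floor area 6,600 square feet > 4,400 square feet → Trade License not required.

Annual Certificate, Fleet Registration, Regulatory Certificate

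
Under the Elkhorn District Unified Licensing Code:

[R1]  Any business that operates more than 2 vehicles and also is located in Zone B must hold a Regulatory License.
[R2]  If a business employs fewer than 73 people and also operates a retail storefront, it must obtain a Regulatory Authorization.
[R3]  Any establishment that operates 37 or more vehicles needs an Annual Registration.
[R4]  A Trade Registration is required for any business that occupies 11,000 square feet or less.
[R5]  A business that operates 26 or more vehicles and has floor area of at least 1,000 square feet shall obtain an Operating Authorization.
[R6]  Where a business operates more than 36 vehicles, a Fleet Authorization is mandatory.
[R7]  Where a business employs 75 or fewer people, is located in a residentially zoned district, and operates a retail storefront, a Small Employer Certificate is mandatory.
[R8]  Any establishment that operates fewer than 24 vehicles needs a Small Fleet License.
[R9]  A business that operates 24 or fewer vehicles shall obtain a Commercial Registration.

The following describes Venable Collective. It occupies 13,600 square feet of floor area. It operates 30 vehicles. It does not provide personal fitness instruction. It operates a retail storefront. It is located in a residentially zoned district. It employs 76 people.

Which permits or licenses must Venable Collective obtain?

[R1] vehicles 30 > 2; is located in a residentially zoned district (not: is located in Zone B) → Regulatory License not required.
[R2] employees 76 ≥ 73; operates a retail storefront → Regulatory Authorization not required.
[R3] vehicles 30 < 37 → Annual Registration not required.
[R4] floor area 13,600 square feet > 11,000 square feet → Trade Registration not required.
[R5] vehicles 30 ≥ 26; floor area 13,600 square feet ≥ 1,000 square feet → Operating Authorization required.
[R6] vehicles 30 ≤ 36 → Fleet Authorization not required.
[R7] employees 76 > 75; is located in a residentially zoned district; operates a retail storefront → Small Employer Certificate not required.
[R8] vehicles 30 ≥ 24 → Small Fleet License not required.
[R9] vehicles 30 > 24 → Commercial Registration not required.

Operating Authorization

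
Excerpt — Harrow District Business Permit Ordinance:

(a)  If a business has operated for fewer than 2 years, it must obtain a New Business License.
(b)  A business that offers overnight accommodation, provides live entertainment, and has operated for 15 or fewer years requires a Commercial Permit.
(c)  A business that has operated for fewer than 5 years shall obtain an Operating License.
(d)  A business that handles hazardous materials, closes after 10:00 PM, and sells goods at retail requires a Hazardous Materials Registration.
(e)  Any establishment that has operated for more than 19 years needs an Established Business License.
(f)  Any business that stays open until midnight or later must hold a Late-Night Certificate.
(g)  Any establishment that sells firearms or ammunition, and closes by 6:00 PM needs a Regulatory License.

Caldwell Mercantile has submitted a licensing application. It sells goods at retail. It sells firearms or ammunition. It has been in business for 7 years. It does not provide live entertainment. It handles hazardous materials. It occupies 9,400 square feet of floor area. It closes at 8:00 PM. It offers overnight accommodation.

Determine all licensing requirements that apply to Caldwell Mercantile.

(a) years in business 7 ≥ 2 → New Business License not required.
(b) offers overnight accommodation; does not provide live entertainment; years in business 7 ≤ 15 → Commercial Permit not required.
(c) years in business 7 ≥ 5 → Operating License not required.
(d) handles hazardous materials; closes 8:00 PM, at/before 10:00 PM; sells goods at retail → Hazardous Materials Registration not required.
(e) years in business 7 ≤ 19 → Established Business License not required.
(f) closes 8:00 PM, at/before midnight → Late-Night Certificate not required.
(g) sells firearms or ammunition; closes 8:00 PM, after 6:00 PM → Regulatory License not required.

None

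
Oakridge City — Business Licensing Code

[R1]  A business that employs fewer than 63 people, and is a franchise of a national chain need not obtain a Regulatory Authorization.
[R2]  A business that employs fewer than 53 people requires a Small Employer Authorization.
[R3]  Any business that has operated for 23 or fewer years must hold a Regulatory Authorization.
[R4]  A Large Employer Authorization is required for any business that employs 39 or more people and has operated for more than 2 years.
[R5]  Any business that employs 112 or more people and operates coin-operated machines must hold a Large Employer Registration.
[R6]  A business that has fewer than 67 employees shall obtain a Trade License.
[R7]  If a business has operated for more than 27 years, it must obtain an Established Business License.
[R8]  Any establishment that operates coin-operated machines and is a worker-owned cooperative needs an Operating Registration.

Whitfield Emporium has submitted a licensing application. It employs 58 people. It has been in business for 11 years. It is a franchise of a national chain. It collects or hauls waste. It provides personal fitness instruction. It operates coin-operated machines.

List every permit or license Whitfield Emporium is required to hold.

Large Employer Authorization, Trade License

[R1] employees 58 < 63; is a franchise of a national chain → exempt from Regulatory Authorization.
[R2] employees 58 ≥ 53 → Small Employer Authorization not required.
[R3] years in business 11 ≤ 23 → Regulatory Authorization required.
[R4] employees 58 ≥ 39; years in business 11 > 2 → Large Employer Authorization required.
[R5] employees 58 < 112; operates coin-operated machines → Large Employer Registration not required.
[R6] employees 58 < 67 → Trade License required.
[R7] years in business 11 ≤ 27 → Established Business License not required.
[R8] operates coin-operated machines; is a franchise of a national chain (not: is a worker-owned cooperative) → Operating Registration not required.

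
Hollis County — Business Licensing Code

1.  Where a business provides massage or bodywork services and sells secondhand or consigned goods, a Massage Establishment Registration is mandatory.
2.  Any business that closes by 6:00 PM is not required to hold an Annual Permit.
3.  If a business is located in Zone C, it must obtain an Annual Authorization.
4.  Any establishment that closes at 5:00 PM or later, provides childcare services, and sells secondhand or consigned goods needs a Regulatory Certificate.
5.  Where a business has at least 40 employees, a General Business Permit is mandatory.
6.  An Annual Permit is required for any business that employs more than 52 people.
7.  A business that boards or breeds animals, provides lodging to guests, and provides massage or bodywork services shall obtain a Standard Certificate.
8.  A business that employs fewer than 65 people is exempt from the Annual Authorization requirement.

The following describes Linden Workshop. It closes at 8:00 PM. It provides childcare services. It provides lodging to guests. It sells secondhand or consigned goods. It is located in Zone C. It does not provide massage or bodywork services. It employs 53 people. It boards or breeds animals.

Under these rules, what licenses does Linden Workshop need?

Annual Permit, General Business Permit, Regulatory Certificate

1. does not provide massage or bodywork services; sells secondhand or consigned goods → Massage Establishment Registration not required.
2. closes 8:00 PM, after 6:00 PM → Annual Permit exemption does not apply.
3. is located in Zone C → Annual Authorization required.
4. closes 8:00 PM, after 5:00 PM; provides childcare services; sells secondhand or consigned goods → Regulatory Certificate required.
5. employees 53 ≥ 40 → General Business Permit required.
6. employees 53 > 52 → Annual Permit required.
7. boards or breeds animals; provides lodging to guests; does not provide massage or bodywork services → Standard Certificate not required.
8. employees 53 < 65 → exempt from Annual Authorization.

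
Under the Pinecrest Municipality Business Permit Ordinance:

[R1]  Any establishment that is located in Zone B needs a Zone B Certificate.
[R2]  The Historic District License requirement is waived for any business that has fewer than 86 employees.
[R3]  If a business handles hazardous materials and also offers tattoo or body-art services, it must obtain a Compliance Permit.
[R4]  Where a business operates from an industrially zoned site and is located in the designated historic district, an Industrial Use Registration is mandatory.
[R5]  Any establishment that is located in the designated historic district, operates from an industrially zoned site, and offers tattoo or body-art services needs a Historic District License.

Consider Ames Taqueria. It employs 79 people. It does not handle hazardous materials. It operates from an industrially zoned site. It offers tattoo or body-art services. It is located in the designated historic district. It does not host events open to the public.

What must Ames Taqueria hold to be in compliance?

Industrial Use Registration

[R1] is located in the designated historic district (not: is located in Zone B) → Zone B Certificate not required.
[R2] employees 79 < 86 → exempt from Historic District License.
[R3] does not handle hazardous materials; offers tattoo or body-art services → Compliance Permit not required.
[R4] operates from an industrially zoned site; is located in the designated historic district → Industrial Use Registration required.
[R5] is located in the designated historic district; operates from an industrially zoned site; offers tattoo or body-art services → Historic District License required.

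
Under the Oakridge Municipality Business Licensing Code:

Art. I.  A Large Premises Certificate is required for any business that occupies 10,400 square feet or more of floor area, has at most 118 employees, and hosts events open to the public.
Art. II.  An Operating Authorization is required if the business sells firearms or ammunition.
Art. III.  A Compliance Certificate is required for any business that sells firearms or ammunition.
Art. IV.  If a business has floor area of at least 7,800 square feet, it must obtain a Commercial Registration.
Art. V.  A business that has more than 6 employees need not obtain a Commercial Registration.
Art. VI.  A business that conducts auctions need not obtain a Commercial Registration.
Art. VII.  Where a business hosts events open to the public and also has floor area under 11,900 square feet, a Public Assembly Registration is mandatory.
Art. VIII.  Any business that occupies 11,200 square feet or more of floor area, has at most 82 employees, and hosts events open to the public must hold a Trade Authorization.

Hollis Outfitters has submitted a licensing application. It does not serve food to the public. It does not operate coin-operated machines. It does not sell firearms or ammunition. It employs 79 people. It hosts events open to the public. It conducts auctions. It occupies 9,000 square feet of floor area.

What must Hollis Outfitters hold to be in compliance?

Art. I. floor area 9,000 square feet < 10,400 square feet; employees 79 ≤ 118; hosts events open to the public → Large Premises Certificate not required.
Art. II. does not sell firearms or ammunition → Operating Authorization not required.
Art. III. does not sell firearms or ammunition → Compliance Certificate not required.
Art. IV. floor area 9,000 square feet ≥ 7,800 square feet → Commercial Registration required.
Art. V. employees 79 > 6 → exempt from Commercial Registration.
Art. VI. conducts auctions → exempt from Commercial Registration.
Art. VII. hosts events open to the public; floor area 9,000 square feet < 11,900 square feet → Public Assembly Registration required.
Art. VIII. floor area 9,000 square feet < 11,200 square feet; employees 79 ≤ 82; hosts events open to the public → Trade Authorization not required.

Public Assembly Registration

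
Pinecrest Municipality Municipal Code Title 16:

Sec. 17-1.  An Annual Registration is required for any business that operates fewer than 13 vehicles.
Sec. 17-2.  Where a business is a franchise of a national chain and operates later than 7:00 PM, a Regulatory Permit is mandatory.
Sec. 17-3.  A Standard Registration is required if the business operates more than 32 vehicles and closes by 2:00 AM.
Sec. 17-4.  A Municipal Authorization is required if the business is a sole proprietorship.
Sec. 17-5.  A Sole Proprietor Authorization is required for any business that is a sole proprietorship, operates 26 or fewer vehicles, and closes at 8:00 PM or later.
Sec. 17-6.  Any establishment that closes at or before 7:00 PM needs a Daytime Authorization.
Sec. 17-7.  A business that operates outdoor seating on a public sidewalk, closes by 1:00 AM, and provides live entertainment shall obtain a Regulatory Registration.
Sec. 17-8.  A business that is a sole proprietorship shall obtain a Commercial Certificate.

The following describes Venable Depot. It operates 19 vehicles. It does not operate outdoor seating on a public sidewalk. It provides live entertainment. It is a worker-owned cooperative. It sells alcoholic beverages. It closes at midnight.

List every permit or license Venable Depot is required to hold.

Sec. 17-1. vehicles 19 ≥ 13 → Annual Registration not required.
Sec. 17-2. is a worker-owned cooperative (not: is a franchise of a national chain); closes midnight, after 7:00 PM → Regulatory Permit not required.
Sec. 17-3. vehicles 19 ≤ 32; closes midnight, at/before 2:00 AM → Standard Registration not required.
Sec. 17-4. is a worker-owned cooperative (not: is a sole proprietorship) → Municipal Authorization not required.
Sec. 17-5. is a worker-owned cooperative (not: is a sole proprietorship); vehicles 19 ≤ 26; closes midnight, after 8:00 PM → Sole Proprietor Authorization not required.
Sec. 17-6. closes midnight, after 7:00 PM → Daytime Authorization not required.
Sec. 17-7. does not operate outdoor seating on a public sidewalk; closes midnight, at/before 1:00 AM; provides live entertainment → Regulatory Registration not required.
Sec. 17-8. is a worker-owned cooperative (not: is a sole proprietorship) → Commercial Certificate not required.

None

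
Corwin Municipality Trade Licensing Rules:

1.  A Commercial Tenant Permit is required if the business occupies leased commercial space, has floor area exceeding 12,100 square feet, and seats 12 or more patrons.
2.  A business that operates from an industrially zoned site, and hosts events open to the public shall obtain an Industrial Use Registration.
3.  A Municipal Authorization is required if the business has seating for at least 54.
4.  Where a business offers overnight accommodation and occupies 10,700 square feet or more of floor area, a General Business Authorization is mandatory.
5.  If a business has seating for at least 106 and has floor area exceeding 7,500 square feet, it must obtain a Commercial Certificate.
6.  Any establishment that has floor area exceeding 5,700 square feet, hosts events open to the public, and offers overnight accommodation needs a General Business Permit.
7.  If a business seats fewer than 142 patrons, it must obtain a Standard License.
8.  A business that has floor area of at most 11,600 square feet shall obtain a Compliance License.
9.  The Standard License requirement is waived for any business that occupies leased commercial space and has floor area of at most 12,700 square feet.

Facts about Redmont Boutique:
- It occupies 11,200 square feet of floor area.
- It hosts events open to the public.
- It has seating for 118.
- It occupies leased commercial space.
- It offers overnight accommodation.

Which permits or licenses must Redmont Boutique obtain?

1. occupies leased commercial space; floor area 11,200 square feet ≤ 12,100 square feet; seating 118 ≥ 12 → Commercial Tenant Permit not required.
2. occupies leased commercial space (not: operates from an industrially zoned site); hosts events open to the public → Industrial Use Registration not required.
3. seating 118 ≥ 54 → Municipal Authorization required.
4. offers overnight accommodation; floor area 11,200 square feet ≥ 10,700 square feet → General Business Authorization required.
5. seating 118 ≥ 106; floor area 11,200 square feet > 7,500 square feet → Commercial Certificate required.
6. floor area 11,200 square feet > 5,700 square feet; hosts events open to the public; offers overnight accommodation → General Business Permit required.
7. seating 118 < 142 → Standard License required.
8. floor area 11,200 square feet ≤ 11,600 square feet → Compliance License required.
9. occupies leased commercial space; floor area 11,200 square feet ≤ 12,700 square feet → exempt from Standard License.

Commercial Certificate, Compliance License, General Business Authorization, General Business Permit, Municipal Authorization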